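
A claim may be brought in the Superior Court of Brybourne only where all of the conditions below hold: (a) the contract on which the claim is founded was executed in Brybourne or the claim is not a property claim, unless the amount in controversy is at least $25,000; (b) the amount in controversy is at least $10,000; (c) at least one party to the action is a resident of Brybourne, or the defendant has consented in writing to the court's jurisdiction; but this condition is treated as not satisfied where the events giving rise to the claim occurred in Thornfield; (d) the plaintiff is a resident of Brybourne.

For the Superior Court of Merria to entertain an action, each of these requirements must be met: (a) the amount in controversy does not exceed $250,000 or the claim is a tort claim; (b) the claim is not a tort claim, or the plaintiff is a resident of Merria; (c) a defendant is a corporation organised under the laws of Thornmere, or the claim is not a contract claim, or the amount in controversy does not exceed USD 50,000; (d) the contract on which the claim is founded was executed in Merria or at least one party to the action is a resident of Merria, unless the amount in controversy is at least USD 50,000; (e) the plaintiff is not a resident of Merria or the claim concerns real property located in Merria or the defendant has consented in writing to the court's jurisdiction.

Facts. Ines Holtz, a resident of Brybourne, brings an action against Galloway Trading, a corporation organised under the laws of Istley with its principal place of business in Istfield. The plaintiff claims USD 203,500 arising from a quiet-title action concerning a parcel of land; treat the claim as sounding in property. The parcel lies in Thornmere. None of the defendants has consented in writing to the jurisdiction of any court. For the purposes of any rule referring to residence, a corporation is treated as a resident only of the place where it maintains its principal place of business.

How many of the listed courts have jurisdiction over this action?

The Superior Court of Brybourne:
  (a) No contract (and hence no place of execution) is alleged; the claim is a property claim — every alternative fails. However, the amount in controversy is 203,500 dollars, which meets the 25,000 dollars floor, so the 'unless' proviso supplies this condition. Satisfied.
  (b) The amount in controversy is 203,500 dollars, which meets the USD 10,000 floor. Satisfied.
  (c) Ines Holtz resides in Brybourne, so this disjunct is met. The exception is not triggered, since the operative events occurred in Thornmere, not Thornfield. Satisfied.
  (d) The plaintiff resides in Brybourne. Satisfied.
  → The court has jurisdiction.
The Superior Court of Merria:
  (a) The amount in controversy is 203,500 dollars, within the 250,000 dollars ceiling — that alternative is enough. Condition met.
  (b) The claim is a property claim, not a tort claim, so this disjunct is met. Condition met.
  (c) The claim is a property claim, not a contract claim, so one alternative holds. Met.
  (d) No contract (and hence no place of execution) is alleged; no party resides in Merria — every alternative fails. The proviso rescues it, though: the amount in controversy is USD 203,500, which meets the 50,000 dollars floor. Met.
  (e) The plaintiff resides in Brybourne, which is not Merria, so this disjunct is met. Condition met.
  → Every requirement is satisfied — jurisdiction.
Courts with jurisdiction: the Superior Court of Brybourne, the Superior Court of Merria — 2 in total.

2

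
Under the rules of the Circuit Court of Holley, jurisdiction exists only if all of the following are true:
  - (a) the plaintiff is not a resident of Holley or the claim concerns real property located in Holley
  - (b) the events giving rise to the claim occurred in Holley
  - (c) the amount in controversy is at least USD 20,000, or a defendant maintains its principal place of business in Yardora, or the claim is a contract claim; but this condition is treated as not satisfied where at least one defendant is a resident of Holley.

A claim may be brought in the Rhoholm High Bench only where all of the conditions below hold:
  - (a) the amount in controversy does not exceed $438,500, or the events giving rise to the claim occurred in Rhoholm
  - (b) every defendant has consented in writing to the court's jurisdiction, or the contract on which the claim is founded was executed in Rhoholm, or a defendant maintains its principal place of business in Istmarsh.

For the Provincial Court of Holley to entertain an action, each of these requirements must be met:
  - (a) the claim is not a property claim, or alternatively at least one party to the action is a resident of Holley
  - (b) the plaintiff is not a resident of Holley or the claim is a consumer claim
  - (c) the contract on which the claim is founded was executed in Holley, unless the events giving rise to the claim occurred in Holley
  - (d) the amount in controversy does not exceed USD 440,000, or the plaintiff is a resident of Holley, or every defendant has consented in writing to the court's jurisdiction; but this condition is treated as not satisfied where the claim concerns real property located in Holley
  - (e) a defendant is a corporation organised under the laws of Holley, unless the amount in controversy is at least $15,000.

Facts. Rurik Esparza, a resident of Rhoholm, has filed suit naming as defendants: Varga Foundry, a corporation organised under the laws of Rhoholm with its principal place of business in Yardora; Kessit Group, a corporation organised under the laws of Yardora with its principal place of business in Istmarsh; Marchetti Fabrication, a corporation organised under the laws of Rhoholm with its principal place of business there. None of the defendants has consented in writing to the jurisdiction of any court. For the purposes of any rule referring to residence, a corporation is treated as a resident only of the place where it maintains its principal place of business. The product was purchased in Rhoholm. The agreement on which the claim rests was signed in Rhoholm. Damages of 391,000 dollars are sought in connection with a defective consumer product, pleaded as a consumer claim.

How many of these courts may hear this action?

1

The Circuit Court of Holley:
  (a) The plaintiff resides in Rhoholm, which is not Holley, so this disjunct is met. Satisfied.
  (b) The operative events occurred in Rhoholm, not Holley. Fails.
  (c) The amount in controversy is USD 391,000, which meets the $20,000 floor — that alternative is enough. The carve-out does not apply: no defendant resides in Holley (they reside in Yardora, Istmarsh, Rhoholm). Satisfied.
  → At least one condition fails; no jurisdiction.
The Rhoholm High Bench:
  (a) The amount in controversy is $391,000, within the USD 438,500 ceiling, which satisfies one of the alternatives. Condition met.
  (b) The contract was executed in Rhoholm, which satisfies one of the alternatives. Met.
  → The court has jurisdiction.
The Provincial Court of Holley:
  (a) The claim is a consumer claim, not a property claim, so this disjunct is met. Satisfied.
  (b) The plaintiff resides in Rhoholm, which is not Holley, so one alternative holds. Satisfied.
  (c) The contract was executed in Rhoholm, not Holley. The proviso offers no rescue either, since the operative events occurred in Rhoholm, not Holley. Not satisfied.
  (d) The amount in controversy is 391,000 dollars, within the 440,000 dollars ceiling, so one alternative holds. The carve-out does not apply: the claim does not concern real property. Satisfied.
  (e) The corporate defendant(s) are organised in Rhoholm, Yardora, not Holley. The proviso rescues it, though: the amount in controversy is $391,000, which meets the USD 15,000 floor. Satisfied.
  → At least one condition fails; no jurisdiction.
Courts with jurisdiction: the Rhoholm High Bench — 1 in total.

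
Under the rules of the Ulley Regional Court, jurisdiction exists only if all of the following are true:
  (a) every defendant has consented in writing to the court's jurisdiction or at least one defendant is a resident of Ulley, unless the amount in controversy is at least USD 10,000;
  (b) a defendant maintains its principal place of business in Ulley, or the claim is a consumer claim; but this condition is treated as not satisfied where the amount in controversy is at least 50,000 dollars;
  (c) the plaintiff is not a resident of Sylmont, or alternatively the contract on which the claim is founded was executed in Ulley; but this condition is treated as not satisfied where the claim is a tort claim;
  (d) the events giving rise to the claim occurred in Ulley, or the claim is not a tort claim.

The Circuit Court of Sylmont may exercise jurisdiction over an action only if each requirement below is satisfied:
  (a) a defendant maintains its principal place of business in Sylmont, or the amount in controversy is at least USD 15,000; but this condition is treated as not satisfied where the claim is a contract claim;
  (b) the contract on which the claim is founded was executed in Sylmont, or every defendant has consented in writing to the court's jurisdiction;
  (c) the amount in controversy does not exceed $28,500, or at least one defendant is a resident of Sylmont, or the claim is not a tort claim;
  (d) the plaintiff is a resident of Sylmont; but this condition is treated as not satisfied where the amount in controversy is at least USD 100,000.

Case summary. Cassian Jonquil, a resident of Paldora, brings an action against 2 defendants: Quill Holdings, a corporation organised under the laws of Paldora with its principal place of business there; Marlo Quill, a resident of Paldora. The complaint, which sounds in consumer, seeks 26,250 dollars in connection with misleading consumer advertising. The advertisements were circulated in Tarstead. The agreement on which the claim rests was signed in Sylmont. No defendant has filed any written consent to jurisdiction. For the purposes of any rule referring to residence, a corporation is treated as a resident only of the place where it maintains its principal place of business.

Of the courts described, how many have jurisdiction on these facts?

1

The Ulley Regional Court:
  (a) No such written consent has been filed; no defendant resides in Ulley (they reside in Paldora, Paldora) — no alternative holds. But the amount in controversy is $26,250, which meets the $10,000 floor, and the 'unless' clause therefore excuses the requirement. Met.
  (b) The claim is a consumer claim, so one alternative holds. The carve-out does not apply: the amount in controversy is USD 26,250, below the 50,000 dollars floor. Satisfied.
  (c) The plaintiff resides in Paldora, which is not Sylmont — that alternative is enough. The exception is not triggered, since the claim is a consumer claim, not a tort claim. Met.
  (d) The claim is a consumer claim, not a tort claim, so one alternative holds. Satisfied.
  → Jurisdiction lies.
The Circuit Court of Sylmont:
  (a) The amount in controversy is USD 26,250, which meets the $15,000 floor, so one alternative holds. The carve-out does not apply: the claim is a consumer claim, not a contract claim. Met.
  (b) The contract was executed in Sylmont, so this disjunct is met. Condition met.
  (c) The amount in controversy is 26,250 dollars, within the $28,500 ceiling, so this disjunct is met. Met.
  (d) The plaintiff resides in Paldora, not Sylmont. Condition not met.
  → Not every requirement is met — no jurisdiction.
Courts with jurisdiction: the Ulley Regional Court — 1 in total.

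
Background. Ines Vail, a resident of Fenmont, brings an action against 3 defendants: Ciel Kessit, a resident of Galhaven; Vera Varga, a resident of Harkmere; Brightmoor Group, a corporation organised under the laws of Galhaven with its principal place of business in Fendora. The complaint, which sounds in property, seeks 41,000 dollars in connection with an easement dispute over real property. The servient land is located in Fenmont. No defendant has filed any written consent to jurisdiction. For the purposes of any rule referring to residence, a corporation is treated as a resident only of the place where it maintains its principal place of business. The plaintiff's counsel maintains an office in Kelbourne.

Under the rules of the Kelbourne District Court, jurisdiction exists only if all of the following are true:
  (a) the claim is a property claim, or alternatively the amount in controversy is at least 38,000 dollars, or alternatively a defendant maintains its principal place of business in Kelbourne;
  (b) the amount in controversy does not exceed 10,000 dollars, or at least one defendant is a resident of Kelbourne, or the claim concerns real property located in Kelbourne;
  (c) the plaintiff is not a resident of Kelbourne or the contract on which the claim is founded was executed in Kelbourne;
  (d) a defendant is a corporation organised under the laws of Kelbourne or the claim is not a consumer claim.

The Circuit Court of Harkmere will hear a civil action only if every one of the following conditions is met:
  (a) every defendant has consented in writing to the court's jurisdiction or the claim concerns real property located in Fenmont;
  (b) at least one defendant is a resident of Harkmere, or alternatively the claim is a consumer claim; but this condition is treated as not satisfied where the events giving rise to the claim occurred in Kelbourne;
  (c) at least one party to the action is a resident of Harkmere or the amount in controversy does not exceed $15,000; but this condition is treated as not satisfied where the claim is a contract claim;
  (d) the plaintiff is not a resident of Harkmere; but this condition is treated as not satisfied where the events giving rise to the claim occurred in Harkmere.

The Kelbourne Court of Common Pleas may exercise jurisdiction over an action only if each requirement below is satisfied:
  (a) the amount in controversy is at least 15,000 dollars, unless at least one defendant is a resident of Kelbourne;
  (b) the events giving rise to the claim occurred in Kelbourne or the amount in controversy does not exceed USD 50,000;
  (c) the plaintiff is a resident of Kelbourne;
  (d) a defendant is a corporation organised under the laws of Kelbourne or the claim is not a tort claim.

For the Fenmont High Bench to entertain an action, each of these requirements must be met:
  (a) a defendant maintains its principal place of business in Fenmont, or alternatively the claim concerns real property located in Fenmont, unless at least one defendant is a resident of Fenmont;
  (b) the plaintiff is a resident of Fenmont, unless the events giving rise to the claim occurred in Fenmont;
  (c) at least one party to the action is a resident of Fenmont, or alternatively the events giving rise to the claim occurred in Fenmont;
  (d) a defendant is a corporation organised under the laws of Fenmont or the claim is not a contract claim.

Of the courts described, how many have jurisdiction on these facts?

The Kelbourne District Court:
  (a) The claim is a property claim — that alternative is enough. Condition met.
  (b) The amount in controversy is USD 41,000, above the 10,000 dollars ceiling; no defendant resides in Kelbourne (they reside in Galhaven, Harkmere, Fendora); the property lies in Fenmont, not Kelbourne — every alternative fails. Condition not met.
  (c) The plaintiff resides in Fenmont, which is not Kelbourne, so this disjunct is met. Condition met.
  (d) The claim is a property claim, not a consumer claim, so one alternative holds. Condition met.
  → No jurisdiction.
The Circuit Court of Harkmere:
  (a) The property lies in Fenmont — that alternative is enough. Met.
  (b) Vera Varga resides in Harkmere, so this disjunct is met. The exception is not triggered, since the operative events occurred in Fenmont, not Kelbourne. Met.
  (c) Vera Varga resides in Harkmere, which satisfies one of the alternatives. And the carve-out is inapplicable — the claim is a property claim, not a contract claim. Condition met.
  (d) The plaintiff resides in Fenmont, which is not Harkmere. The carve-out does not apply: the operative events occurred in Fenmont, not Harkmere. Met.
  → Jurisdiction lies.
The Kelbourne Court of Common Pleas:
  (a) The amount in controversy is $41,000, which meets the USD 15,000 floor. Condition met.
  (b) The amount in controversy is 41,000 dollars, within the 50,000 dollars ceiling, which satisfies one of the alternatives. Satisfied.
  (c) The plaintiff resides in Fenmont, not Kelbourne. Condition not met.
  (d) The claim is a property claim, not a tort claim, so this disjunct is met. Met.
  → Not every requirement is met — no jurisdiction.
The Fenmont High Bench:
  (a) The property lies in Fenmont, which satisfies one of the alternatives. Condition met.
  (b) The plaintiff resides in Fenmont. Met.
  (c) Ines Vail resides in Fenmont — that alternative is enough. Satisfied.
  (d) The claim is a property claim, not a contract claim, so one alternative holds. Satisfied.
  → The court has jurisdiction.
Courts with jurisdiction: the Circuit Court of Harkmere, the Fenmont High Bench — 2 in total.

2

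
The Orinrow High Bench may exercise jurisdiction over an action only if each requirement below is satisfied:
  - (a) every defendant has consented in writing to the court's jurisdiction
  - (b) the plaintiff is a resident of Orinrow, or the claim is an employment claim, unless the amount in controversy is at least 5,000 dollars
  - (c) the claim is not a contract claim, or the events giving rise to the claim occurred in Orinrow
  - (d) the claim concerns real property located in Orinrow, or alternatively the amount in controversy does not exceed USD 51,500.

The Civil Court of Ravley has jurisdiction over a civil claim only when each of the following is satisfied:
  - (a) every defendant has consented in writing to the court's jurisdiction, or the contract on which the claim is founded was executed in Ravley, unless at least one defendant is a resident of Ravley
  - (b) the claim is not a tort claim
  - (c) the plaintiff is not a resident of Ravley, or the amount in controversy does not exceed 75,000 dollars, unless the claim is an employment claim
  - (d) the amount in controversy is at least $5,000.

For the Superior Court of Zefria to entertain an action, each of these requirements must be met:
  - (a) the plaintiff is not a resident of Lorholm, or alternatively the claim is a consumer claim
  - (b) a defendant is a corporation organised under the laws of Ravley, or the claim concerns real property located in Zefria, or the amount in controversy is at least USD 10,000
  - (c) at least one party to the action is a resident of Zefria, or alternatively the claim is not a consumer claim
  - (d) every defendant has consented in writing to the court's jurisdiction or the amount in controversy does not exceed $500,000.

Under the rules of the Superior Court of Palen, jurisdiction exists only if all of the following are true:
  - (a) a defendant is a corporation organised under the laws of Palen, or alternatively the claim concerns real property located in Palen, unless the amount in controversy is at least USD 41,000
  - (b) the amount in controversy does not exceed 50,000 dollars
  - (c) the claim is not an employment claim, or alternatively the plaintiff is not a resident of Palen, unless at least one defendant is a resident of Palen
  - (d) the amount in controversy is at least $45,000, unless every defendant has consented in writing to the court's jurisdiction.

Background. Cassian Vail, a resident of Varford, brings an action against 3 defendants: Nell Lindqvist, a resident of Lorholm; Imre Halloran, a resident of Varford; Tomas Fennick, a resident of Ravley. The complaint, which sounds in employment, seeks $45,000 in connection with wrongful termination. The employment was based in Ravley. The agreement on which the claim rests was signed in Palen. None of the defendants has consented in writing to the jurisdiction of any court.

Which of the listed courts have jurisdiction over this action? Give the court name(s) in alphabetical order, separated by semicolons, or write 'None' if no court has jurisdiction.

the Civil Court of Ravley; the Superior Court of Palen; the Superior Court of Zefria

The Orinrow High Bench:
  (a) No such written consent has been filed. Fails.
  (b) The claim is an employment claim — that alternative is enough. Met.
  (c) The claim is an employment claim, not a contract claim, so this disjunct is met. Condition met.
  (d) The amount in controversy is 45,000 dollars, within the 51,500 dollars ceiling — that alternative is enough. Condition met.
  → The court lacks jurisdiction.
The Civil Court of Ravley:
  (a) No such written consent has been filed; the contract was executed in Palen, not Ravley — none of the alternatives is met. The proviso rescues it, though: Tomas Fennick resides in Ravley. Condition met.
  (b) The claim is an employment claim, not a tort claim. Met.
  (c) The plaintiff resides in Varford, which is not Ravley — that alternative is enough. Satisfied.
  (d) The amount in controversy is $45,000, which meets the 5,000 dollars floor. Condition met.
  → The court has jurisdiction.
The Superior Court of Zefria:
  (a) The plaintiff resides in Varford, which is not Lorholm, which satisfies one of the alternatives. Condition met.
  (b) The amount in controversy is 45,000 dollars, which meets the USD 10,000 floor, which satisfies one of the alternatives. Satisfied.
  (c) The claim is an employment claim, not a consumer claim, so this disjunct is met. Condition met.
  (d) The amount in controversy is 45,000 dollars, within the $500,000 ceiling, so one alternative holds. Met.
  → The court has jurisdiction.
The Superior Court of Palen:
  (a) No defendant is a corporation; the claim does not concern real property — none of the alternatives is met. But the amount in controversy is 45,000 dollars, which meets the 41,000 dollars floor, and the 'unless' clause therefore excuses the requirement. Met.
  (b) The amount in controversy is $45,000, within the 50,000 dollars ceiling. Satisfied.
  (c) The plaintiff resides in Varford, which is not Palen, which satisfies one of the alternatives. Met.
  (d) The amount in controversy is 45,000 dollars, which meets the $45,000 floor. Met.
  → All conditions met; jurisdiction exists.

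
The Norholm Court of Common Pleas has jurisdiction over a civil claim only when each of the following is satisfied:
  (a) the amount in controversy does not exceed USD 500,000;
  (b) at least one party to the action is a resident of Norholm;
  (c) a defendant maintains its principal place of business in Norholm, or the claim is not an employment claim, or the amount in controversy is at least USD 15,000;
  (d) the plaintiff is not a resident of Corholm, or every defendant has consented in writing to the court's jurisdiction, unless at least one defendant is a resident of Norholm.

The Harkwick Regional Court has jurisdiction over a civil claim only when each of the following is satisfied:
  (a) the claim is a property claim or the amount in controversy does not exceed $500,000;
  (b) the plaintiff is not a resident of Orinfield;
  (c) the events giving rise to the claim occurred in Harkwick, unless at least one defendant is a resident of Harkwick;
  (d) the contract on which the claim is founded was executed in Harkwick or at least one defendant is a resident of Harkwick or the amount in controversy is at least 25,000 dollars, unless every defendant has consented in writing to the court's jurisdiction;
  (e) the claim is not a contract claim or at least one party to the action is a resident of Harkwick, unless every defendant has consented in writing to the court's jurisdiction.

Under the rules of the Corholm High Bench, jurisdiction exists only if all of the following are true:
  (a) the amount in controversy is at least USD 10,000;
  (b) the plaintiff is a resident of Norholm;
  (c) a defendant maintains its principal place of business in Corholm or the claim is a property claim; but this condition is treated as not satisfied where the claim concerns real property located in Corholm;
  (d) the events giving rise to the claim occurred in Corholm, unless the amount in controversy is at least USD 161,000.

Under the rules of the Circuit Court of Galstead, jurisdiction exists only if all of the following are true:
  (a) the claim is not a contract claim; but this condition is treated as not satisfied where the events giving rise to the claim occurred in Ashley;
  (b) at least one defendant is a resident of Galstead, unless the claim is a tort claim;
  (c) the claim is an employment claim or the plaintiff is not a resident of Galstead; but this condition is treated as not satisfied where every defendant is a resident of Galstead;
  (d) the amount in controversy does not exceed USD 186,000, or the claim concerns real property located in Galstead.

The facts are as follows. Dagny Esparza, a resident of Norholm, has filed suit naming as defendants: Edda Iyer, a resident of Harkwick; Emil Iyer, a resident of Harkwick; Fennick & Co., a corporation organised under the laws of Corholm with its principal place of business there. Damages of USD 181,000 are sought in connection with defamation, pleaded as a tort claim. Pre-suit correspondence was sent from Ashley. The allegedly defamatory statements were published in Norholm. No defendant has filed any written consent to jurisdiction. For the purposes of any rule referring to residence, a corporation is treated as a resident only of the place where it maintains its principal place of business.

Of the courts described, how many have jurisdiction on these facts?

4

The Norholm Court of Common Pleas:
  (a) The amount in controversy is USD 181,000, within the 500,000 dollars ceiling. Met.
  (b) Dagny Esparza resides in Norholm. Condition met.
  (c) The claim is a tort claim, not an employment claim, so one alternative holds. Condition met.
  (d) The plaintiff resides in Norholm, which is not Corholm, which satisfies one of the alternatives. Satisfied.
  → Jurisdiction lies.
The Harkwick Regional Court:
  (a) The amount in controversy is 181,000 dollars, within the USD 500,000 ceiling — that alternative is enough. Condition met.
  (b) The plaintiff resides in Norholm, which is not Orinfield. Satisfied.
  (c) The operative events occurred in Norholm, not Harkwick. However, Edda Iyer resides in Harkwick, so the 'unless' proviso supplies this condition. Condition met.
  (d) Edda Iyer resides in Harkwick — that alternative is enough. Met.
  (e) The claim is a tort claim, not a contract claim — that alternative is enough. Met.
  → Every requirement is satisfied — jurisdiction.
The Corholm High Bench:
  (a) The amount in controversy is 181,000 dollars, which meets the $10,000 floor. Condition met.
  (b) The plaintiff resides in Norholm. Condition met.
  (c) Fennick & Co. has its principal place of business in Corholm — that alternative is enough. The exception is not triggered, since the claim does not concern real property. Condition met.
  (d) The operative events occurred in Norholm, not Corholm. But the amount in controversy is 181,000 dollars, which meets the USD 161,000 floor, and the 'unless' clause therefore excuses the requirement. Met.
  → The court has jurisdiction.
The Circuit Court of Galstead:
  (a) The claim is a tort claim, not a contract claim. The exception is not triggered, since the operative events occurred in Norholm, not Ashley. Met.
  (b) No defendant resides in Galstead (they reside in Harkwick, Harkwick, Corholm). But the claim is a tort claim, and the 'unless' clause therefore excuses the requirement. Met.
  (c) The plaintiff resides in Norholm, which is not Galstead — that alternative is enough. The carve-out does not apply: the defendants reside as follows — Edda Iyer in Harkwick, Emil Iyer in Harkwick, Fennick & Co. in Corholm — not all in Galstead. Met.
  (d) The amount in controversy is USD 181,000, within the $186,000 ceiling — that alternative is enough. Met.
  → Jurisdiction lies.
Courts with jurisdiction: the Norholm Court of Common Pleas, the Harkwick Regional Court, the Corholm High Bench, the Circuit Court of Galstead — 4 in total.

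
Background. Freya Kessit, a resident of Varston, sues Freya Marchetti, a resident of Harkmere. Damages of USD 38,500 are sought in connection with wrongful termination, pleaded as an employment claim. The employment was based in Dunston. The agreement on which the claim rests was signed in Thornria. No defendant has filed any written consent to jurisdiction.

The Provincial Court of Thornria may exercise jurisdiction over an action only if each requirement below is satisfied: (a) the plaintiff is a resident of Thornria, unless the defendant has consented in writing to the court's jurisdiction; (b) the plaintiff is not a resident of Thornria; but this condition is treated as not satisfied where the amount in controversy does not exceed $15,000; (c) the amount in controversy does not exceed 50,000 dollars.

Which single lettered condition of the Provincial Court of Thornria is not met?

The Provincial Court of Thornria:
  (a) The plaintiff resides in Varston, not Thornria. Nor does the 'unless' clause help: no such written consent has been filed. Fails.
  (b) The plaintiff resides in Varston, which is not Thornria. And the carve-out is inapplicable — the amount in controversy is $38,500, above the $15,000 ceiling. Met.
  (c) The amount in controversy is $38,500, within the $50,000 ceiling. Condition met.
Only condition (a) fails.

(a)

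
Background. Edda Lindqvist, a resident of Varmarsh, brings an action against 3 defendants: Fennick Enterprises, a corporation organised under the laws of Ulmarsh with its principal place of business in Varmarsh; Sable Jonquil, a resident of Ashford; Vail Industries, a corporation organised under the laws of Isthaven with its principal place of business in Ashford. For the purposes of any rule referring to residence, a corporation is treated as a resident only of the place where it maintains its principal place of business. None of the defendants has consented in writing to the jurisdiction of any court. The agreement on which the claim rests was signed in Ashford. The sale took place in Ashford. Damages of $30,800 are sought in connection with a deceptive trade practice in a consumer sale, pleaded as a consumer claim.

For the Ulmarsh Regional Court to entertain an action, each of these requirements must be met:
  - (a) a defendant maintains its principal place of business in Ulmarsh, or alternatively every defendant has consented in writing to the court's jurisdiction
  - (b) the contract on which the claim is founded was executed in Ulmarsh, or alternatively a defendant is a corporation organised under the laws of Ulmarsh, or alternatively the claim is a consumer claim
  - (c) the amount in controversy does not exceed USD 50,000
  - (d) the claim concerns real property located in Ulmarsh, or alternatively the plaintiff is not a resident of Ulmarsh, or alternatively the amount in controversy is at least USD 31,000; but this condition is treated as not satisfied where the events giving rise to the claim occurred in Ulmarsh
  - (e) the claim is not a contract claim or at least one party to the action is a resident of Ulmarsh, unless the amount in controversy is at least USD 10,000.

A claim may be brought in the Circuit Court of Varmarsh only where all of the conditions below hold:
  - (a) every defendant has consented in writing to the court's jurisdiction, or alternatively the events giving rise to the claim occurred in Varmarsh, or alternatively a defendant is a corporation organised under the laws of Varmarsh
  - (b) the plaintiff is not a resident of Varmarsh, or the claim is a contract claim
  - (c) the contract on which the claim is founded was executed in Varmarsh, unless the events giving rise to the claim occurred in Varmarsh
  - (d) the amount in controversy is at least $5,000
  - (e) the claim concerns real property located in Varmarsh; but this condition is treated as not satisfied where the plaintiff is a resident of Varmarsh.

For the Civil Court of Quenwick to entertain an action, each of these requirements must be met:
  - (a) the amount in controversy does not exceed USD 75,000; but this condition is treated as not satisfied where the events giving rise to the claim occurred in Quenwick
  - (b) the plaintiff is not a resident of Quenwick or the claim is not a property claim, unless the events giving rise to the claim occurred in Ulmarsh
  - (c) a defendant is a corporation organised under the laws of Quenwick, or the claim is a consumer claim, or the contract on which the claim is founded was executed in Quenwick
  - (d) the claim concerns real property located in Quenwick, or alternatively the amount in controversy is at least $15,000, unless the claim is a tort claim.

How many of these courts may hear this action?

The Ulmarsh Regional Court:
  (a) The corporate defendant(s) have their principal place of business in Ashford, Varmarsh, not Ulmarsh; no such written consent has been filed — none of the alternatives is met. Not met.
  (b) Fennick Enterprises is organised under the laws of Ulmarsh, so this disjunct is met. Met.
  (c) The amount in controversy is USD 30,800, within the $50,000 ceiling. Satisfied.
  (d) The plaintiff resides in Varmarsh, which is not Ulmarsh — that alternative is enough. The carve-out does not apply: the operative events occurred in Ashford, not Ulmarsh. Condition met.
  (e) The claim is a consumer claim, not a contract claim, so one alternative holds. Met.
  → At least one condition fails; no jurisdiction.
The Circuit Court of Varmarsh:
  (a) No such written consent has been filed; the operative events occurred in Ashford, not Varmarsh; the corporate defendant(s) are organised in Isthaven, Ulmarsh, not Varmarsh — no alternative holds. Condition not met.
  (b) The plaintiff resides in Varmarsh; the claim is a consumer claim, not a contract claim — every alternative fails. Condition not met.
  (c) The contract was executed in Ashford, not Varmarsh. Nor does the 'unless' clause help: the operative events occurred in Ashford, not Varmarsh. Condition not met.
  (d) The amount in controversy is 30,800 dollars, which meets the 5,000 dollars floor. Satisfied.
  (e) The claim does not concern real property. Condition not met.
  → The court lacks jurisdiction.
The Civil Court of Quenwick:
  (a) The amount in controversy is USD 30,800, within the $75,000 ceiling. The carve-out does not apply: the operative events occurred in Ashford, not Quenwick. Met.
  (b) The plaintiff resides in Varmarsh, which is not Quenwick, which satisfies one of the alternatives. Condition met.
  (c) The claim is a consumer claim, so this disjunct is met. Satisfied.
  (d) The amount in controversy is USD 30,800, which meets the USD 15,000 floor, so this disjunct is met. Condition met.
  → Every requirement is satisfied — jurisdiction.
Courts with jurisdiction: the Civil Court of Quenwick — 1 in total.

1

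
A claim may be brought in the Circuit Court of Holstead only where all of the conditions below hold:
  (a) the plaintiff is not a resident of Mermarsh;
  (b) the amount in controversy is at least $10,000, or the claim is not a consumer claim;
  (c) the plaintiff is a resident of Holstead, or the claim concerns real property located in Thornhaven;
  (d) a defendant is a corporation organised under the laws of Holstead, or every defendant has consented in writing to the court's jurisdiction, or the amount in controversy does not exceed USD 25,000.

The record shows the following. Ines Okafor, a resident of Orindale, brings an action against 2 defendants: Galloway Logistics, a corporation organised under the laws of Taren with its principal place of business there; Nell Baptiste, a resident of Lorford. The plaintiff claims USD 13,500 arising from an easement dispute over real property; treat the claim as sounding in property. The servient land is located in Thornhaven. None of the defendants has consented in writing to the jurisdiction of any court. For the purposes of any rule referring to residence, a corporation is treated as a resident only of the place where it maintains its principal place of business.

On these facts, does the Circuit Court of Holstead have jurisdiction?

The Circuit Court of Holstead:
  (a) The plaintiff resides in Orindale, which is not Mermarsh. Met.
  (b) The amount in controversy is USD 13,500, which meets the $10,000 floor, so this disjunct is met. Satisfied.
  (c) The property lies in Thornhaven — that alternative is enough. Condition met.
  (d) The amount in controversy is 13,500 dollars, within the $25,000 ceiling, so this disjunct is met. Condition met.
  → Jurisdiction lies.

Yes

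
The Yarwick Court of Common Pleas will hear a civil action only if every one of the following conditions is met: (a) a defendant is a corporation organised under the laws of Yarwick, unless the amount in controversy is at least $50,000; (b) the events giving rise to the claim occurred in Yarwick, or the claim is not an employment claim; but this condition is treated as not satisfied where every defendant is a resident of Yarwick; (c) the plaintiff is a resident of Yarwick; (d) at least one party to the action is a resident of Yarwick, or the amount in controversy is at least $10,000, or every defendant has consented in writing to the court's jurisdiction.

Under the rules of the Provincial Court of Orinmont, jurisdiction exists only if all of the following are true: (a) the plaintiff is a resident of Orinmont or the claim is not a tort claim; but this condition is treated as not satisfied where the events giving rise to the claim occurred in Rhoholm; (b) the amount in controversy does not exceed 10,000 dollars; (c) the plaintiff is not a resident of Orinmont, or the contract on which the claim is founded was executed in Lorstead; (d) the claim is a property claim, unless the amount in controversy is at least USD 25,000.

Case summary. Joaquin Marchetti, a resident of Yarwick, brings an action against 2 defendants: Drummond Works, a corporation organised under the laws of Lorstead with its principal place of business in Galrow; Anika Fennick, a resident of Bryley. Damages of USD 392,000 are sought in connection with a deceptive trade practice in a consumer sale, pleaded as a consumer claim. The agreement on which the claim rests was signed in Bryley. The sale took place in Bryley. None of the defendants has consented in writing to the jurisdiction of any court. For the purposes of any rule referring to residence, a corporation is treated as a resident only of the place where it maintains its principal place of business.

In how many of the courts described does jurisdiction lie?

The Yarwick Court of Common Pleas:
  (a) The corporate defendant(s) are organised in Lorstead, not Yarwick. The proviso rescues it, though: the amount in controversy is USD 392,000, which meets the USD 50,000 floor. Satisfied.
  (b) The claim is a consumer claim, not an employment claim, so this disjunct is met. The carve-out does not apply: the defendants reside as follows — Drummond Works in Galrow, Anika Fennick in Bryley — not all in Yarwick. Condition met.
  (c) The plaintiff resides in Yarwick. Condition met.
  (d) Joaquin Marchetti resides in Yarwick, so this disjunct is met. Met.
  → Every requirement is satisfied — jurisdiction.
The Provincial Court of Orinmont:
  (a) The claim is a consumer claim, not a tort claim, so this disjunct is met. The exception is not triggered, since the operative events occurred in Bryley, not Rhoholm. Condition met.
  (b) The amount in controversy is 392,000 dollars, above the $10,000 ceiling. Condition not met.
  (c) The plaintiff resides in Yarwick, which is not Orinmont, which satisfies one of the alternatives. Condition met.
  (d) The claim is a consumer claim, not a property claim. But the amount in controversy is USD 392,000, which meets the $25,000 floor, and the 'unless' clause therefore excuses the requirement. Met.
  → At least one condition fails; no jurisdiction.
Courts with jurisdiction: the Yarwick Court of Common Pleas — 1 in total.

1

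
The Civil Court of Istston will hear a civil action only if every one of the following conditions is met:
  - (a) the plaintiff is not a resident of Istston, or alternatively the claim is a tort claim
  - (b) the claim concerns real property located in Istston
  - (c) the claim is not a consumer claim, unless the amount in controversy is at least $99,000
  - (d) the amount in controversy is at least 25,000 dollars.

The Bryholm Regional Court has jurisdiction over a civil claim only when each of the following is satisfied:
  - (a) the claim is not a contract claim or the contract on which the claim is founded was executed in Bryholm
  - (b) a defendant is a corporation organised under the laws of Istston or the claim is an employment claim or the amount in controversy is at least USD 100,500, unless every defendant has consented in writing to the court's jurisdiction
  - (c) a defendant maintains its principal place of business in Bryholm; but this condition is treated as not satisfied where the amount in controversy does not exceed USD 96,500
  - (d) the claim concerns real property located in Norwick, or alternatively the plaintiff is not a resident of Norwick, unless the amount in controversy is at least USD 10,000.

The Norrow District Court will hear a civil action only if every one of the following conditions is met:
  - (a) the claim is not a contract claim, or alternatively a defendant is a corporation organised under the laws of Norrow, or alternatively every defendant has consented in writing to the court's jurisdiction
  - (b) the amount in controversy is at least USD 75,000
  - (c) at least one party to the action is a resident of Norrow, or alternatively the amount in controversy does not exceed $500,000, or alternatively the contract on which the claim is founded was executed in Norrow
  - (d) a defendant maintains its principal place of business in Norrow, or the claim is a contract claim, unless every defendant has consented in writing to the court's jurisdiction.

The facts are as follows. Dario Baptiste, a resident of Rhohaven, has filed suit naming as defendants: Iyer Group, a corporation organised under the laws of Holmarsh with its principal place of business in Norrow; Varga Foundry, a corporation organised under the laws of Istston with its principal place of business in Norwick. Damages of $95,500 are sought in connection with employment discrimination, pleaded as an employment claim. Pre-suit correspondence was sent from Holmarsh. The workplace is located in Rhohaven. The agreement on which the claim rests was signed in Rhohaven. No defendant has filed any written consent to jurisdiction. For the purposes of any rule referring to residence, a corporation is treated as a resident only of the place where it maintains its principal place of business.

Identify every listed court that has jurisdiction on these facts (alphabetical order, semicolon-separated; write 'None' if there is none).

The Civil Court of Istston:
  (a) The plaintiff resides in Rhohaven, which is not Istston, so this disjunct is met. Met.
  (b) The claim does not concern real property. Not satisfied.
  (c) The claim is an employment claim, not a consumer claim. Met.
  (d) The amount in controversy is USD 95,500, which meets the $25,000 floor. Satisfied.
  → No jurisdiction.
The Bryholm Regional Court:
  (a) The claim is an employment claim, not a contract claim, so one alternative holds. Satisfied.
  (b) Varga Foundry is organised under the laws of Istston — that alternative is enough. Condition met.
  (c) The corporate defendant(s) have their principal place of business in Norrow, Norwick, not Bryholm. Condition not met.
  (d) The plaintiff resides in Rhohaven, which is not Norwick, so this disjunct is met. Met.
  → Not every requirement is met — no jurisdiction.
The Norrow District Court:
  (a) The claim is an employment claim, not a contract claim — that alternative is enough. Met.
  (b) The amount in controversy is $95,500, which meets the USD 75,000 floor. Condition met.
  (c) Iyer Group resides in Norrow, so this disjunct is met. Satisfied.
  (d) Iyer Group has its principal place of business in Norrow, so this disjunct is met. Condition met.
  → The court has jurisdiction.

the Norrow District Court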